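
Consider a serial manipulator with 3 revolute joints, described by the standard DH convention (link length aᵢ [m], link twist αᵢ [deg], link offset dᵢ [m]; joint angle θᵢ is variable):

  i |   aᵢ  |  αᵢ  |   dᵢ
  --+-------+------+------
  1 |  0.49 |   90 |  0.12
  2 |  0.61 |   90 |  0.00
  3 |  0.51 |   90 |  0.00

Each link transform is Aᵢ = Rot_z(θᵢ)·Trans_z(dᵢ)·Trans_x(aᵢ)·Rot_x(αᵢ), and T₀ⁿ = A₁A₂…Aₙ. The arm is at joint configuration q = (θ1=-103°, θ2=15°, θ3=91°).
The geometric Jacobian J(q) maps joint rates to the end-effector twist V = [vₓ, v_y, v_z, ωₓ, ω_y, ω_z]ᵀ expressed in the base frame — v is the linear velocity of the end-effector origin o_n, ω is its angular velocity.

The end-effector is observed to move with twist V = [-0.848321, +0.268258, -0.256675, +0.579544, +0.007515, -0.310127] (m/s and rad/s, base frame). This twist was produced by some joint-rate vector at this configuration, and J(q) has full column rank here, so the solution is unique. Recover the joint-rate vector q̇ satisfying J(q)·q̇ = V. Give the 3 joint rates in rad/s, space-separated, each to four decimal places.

o_n = [-0.7377, -0.9285, 0.2756]
J₁: ẑ×o_n = [0.9285, -0.7377, 0.0000], ω = ẑ
J2: z=[-0.9744, 0.2250, 0.0000] o=[-0.1102, -0.4774, 0.1200] → [0.0350, 0.1516, 0.5806, -0.9744, 0.2250, 0.0000]
J3: z=[-0.0582, -0.2522, -0.9659] o=[-0.2428, -1.0516, 0.2779] → [0.1195, 0.4779, -0.1320, -0.0582, -0.2522, -0.9659]
q̇ = J⁺·V = [-0.8240, -0.5630, -0.5320]

-0.8240 -0.5630 -0.5320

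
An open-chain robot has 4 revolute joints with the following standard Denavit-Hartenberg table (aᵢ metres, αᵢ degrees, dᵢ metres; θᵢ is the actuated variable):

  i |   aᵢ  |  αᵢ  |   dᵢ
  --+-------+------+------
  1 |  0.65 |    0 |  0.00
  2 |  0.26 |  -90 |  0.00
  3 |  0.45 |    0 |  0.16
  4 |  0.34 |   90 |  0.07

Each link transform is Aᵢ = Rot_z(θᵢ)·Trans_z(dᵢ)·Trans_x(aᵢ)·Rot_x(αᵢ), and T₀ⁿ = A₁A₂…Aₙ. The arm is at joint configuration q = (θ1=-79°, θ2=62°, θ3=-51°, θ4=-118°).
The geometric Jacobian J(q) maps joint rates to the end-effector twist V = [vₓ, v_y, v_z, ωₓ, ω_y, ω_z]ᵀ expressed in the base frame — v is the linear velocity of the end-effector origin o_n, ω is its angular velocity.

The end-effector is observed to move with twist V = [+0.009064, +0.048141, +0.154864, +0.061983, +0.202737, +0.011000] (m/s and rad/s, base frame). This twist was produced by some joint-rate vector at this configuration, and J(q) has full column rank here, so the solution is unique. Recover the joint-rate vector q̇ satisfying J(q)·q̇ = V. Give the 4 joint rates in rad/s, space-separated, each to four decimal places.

0.1520 -0.1410 -0.2970 0.5090

o_n = [0.3916, -0.4793, 0.4146]
J₁: ẑ×o_n = [0.4793, 0.3916, -0.0000], ω = ẑ
J2: z=[0.0000, 0.0000, 1.0000] o=[0.1240, -0.6381, 0.0000] → [-0.1587, 0.2675, 0.0000, 0.0000, 0.0000, 1.0000]
J3: z=[0.2924, 0.9563, 0.0000] o=[0.3727, -0.7141, 0.0000] → [0.3965, -0.1212, 0.0506, 0.2924, 0.9563, 0.0000]
J4: z=[0.2924, 0.9563, 0.0000] o=[0.6903, -0.6439, 0.3497] → [0.0620, -0.0190, 0.3338, 0.2924, 0.9563, 0.0000]
q̇ = J⁺·V = [0.1520, -0.1410, -0.2970, 0.5090]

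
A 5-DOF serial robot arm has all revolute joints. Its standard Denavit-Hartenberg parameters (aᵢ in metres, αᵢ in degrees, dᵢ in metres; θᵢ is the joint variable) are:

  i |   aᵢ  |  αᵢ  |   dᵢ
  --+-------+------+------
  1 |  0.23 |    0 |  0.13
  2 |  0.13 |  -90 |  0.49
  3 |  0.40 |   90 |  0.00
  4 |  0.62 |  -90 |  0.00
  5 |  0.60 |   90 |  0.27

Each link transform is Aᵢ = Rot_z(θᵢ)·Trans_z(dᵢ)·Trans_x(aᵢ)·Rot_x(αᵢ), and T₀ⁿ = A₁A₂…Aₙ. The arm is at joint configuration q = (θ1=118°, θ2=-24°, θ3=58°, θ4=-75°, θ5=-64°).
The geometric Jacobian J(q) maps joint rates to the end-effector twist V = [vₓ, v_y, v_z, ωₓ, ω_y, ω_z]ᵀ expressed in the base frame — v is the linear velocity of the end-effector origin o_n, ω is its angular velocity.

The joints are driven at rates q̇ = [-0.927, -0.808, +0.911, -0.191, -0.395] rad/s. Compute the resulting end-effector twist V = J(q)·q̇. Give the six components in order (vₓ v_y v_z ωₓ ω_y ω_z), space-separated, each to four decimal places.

o_n = [0.5993, 1.3137, 0.1516]
J₁: ẑ×o_n = [-1.3137, 0.5993, 0.0000], ω = ẑ
J2: z=[0.0000, 0.0000, 1.0000] o=[-0.1080, 0.2031, 0.1300] → [-1.1107, 0.7073, 0.0000, 0.0000, 0.0000, 1.0000]
J3: z=[-0.9976, -0.0698, 0.0000] o=[-0.1170, 0.3328, 0.6200] → [0.0327, -0.4673, -0.9286, -0.9976, -0.0698, 0.0000]
J4: z=[-0.0592, 0.8460, 0.5299] o=[-0.1318, 0.5442, 0.2808] → [-0.5171, 0.3798, -0.6641, -0.0592, 0.8460, 0.5299]
J5: z=[-0.2939, 0.4926, -0.8192] o=[0.4597, 0.6708, 0.1447] → [0.5300, -0.1124, -0.2577, -0.2939, 0.4926, -0.8192]
V = J·q̇ = [2.0344, -1.5809, -0.6173, -0.7814, -0.4197, -1.5126]

2.0344 -1.5809 -0.6173 -0.7814 -0.4197 -1.5126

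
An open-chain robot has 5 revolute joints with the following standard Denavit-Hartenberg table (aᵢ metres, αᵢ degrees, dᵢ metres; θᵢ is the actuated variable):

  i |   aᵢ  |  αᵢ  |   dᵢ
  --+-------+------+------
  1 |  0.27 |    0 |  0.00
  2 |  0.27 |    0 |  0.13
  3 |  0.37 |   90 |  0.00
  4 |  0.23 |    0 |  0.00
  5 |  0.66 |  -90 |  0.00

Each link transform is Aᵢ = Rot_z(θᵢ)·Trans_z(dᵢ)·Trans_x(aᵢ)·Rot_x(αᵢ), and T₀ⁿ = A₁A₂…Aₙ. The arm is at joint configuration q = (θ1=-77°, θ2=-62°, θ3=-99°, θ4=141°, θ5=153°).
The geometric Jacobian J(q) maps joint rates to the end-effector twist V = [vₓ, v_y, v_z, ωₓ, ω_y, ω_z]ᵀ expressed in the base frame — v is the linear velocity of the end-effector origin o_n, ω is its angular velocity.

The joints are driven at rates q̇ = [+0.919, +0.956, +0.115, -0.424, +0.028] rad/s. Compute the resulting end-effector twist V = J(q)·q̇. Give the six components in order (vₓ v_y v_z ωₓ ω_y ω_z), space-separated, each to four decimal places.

o_n = [-0.3866, -0.0504, -0.3282]
J₁: ẑ×o_n = [0.0504, -0.3866, 0.0000], ω = ẑ
J2: z=[0.0000, 0.0000, 1.0000] o=[0.0607, -0.2631, 0.0000] → [-0.2127, -0.4474, 0.0000, 0.0000, 0.0000, 1.0000]
J3: z=[0.0000, 0.0000, 1.0000] o=[-0.1430, -0.4402, 0.1300] → [-0.3898, -0.2436, 0.0000, 0.0000, 0.0000, 1.0000]
J4: z=[0.8480, 0.5299, 0.0000] o=[-0.3391, -0.1264, 0.1300] → [-0.2428, 0.3886, 0.0897, 0.8480, 0.5299, 0.0000]
J5: z=[0.8480, 0.5299, 0.0000] o=[-0.2444, -0.2780, 0.2747] → [-0.3195, 0.5113, 0.2684, 0.8480, 0.5299, 0.0000]
V = J·q̇ = [-0.1079, -0.9615, -0.0305, -0.3358, -0.2098, 1.9900]

-0.1079 -0.9615 -0.0305 -0.3358 -0.2098 1.9900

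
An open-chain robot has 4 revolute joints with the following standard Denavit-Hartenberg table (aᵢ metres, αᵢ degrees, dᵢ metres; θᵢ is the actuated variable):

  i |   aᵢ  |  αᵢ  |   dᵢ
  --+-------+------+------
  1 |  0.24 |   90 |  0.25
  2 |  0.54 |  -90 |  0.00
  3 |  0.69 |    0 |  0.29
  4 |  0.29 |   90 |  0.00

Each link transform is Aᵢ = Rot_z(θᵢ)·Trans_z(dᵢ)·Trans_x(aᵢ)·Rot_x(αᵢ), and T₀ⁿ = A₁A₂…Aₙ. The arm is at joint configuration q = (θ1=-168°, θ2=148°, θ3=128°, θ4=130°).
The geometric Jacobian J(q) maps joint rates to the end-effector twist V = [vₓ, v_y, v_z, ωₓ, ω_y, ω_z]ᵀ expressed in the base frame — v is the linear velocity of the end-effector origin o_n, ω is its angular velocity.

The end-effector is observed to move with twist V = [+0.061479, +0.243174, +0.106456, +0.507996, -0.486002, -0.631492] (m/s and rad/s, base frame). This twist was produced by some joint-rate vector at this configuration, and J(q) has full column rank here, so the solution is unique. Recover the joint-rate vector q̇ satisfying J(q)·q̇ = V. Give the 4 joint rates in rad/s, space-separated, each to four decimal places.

0.0020 -0.5810 0.4240 0.3230

o_n = [0.0152, -0.2626, 0.0332]
J₁: ẑ×o_n = [0.2626, 0.0152, -0.0000], ω = ẑ
J2: z=[-0.2079, 0.9781, 0.0000] o=[-0.2348, -0.0499, 0.2500] → [-0.2121, -0.0451, -0.2002, -0.2079, 0.9781, 0.0000]
J3: z=[0.5183, 0.1102, -0.8480] o=[0.2132, 0.0453, 0.5362] → [-0.3166, 0.4286, -0.1378, 0.5183, 0.1102, -0.8480]
J4: z=[0.5183, 0.1102, -0.8480] o=[0.1242, -0.5295, 0.0651] → [0.2228, 0.1090, 0.1503, 0.5183, 0.1102, -0.8480]
q̇ = J⁺·V = [0.0020, -0.5810, 0.4240, 0.3230]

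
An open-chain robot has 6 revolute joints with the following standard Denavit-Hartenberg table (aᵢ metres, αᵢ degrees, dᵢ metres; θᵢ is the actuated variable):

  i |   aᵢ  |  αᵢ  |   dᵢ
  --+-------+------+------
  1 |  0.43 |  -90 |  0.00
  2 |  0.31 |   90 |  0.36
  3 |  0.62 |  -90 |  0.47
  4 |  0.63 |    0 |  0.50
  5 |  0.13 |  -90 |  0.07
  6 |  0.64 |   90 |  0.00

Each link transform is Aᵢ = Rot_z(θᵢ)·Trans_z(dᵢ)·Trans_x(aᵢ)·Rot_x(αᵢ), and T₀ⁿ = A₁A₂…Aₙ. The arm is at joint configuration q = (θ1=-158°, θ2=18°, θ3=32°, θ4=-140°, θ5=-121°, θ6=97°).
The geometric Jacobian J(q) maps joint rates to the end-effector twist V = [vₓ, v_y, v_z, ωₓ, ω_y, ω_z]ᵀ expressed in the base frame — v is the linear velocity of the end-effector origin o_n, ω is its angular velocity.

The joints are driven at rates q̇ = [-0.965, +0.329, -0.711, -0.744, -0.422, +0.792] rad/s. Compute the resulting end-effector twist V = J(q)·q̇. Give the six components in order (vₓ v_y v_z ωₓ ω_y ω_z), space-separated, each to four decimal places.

-0.8792 0.9538 -0.0539 -0.1941 1.0803 -1.5093

o_n = [-0.8954, -0.7642, 0.6429]
J₁: ẑ×o_n = [0.7642, -0.8954, 0.0000], ω = ẑ
J2: z=[0.3746, -0.9272, 0.0000] o=[-0.3987, -0.1611, 0.0000] → [-0.5961, -0.2408, -0.6865, 0.3746, -0.9272, 0.0000]
J3: z=[-0.2865, -0.1158, 0.9511] o=[-0.5372, -0.6053, -0.0958] → [0.0656, -0.1290, 0.0041, -0.2865, -0.1158, 0.9511]
J4: z=[0.7850, -0.5975, 0.1638] o=[-1.0124, -1.1517, 0.1887] → [-0.3348, -0.3374, 0.3741, 0.7850, -0.5975, 0.1638]
J5: z=[0.7850, -0.5975, 0.1638] o=[-0.4709, -1.1144, 0.7822] → [0.0259, 0.0398, 0.0212, 0.7850, -0.5975, 0.1638]
J6: z=[0.4977, 0.7656, 0.4076] o=[-0.3680, -1.1252, 0.6769] → [-0.1731, -0.1981, 0.5834, 0.4977, 0.7656, 0.4076]
V = J·q̇ = [-0.8792, 0.9538, -0.0539, -0.1941, 1.0803, -1.5093]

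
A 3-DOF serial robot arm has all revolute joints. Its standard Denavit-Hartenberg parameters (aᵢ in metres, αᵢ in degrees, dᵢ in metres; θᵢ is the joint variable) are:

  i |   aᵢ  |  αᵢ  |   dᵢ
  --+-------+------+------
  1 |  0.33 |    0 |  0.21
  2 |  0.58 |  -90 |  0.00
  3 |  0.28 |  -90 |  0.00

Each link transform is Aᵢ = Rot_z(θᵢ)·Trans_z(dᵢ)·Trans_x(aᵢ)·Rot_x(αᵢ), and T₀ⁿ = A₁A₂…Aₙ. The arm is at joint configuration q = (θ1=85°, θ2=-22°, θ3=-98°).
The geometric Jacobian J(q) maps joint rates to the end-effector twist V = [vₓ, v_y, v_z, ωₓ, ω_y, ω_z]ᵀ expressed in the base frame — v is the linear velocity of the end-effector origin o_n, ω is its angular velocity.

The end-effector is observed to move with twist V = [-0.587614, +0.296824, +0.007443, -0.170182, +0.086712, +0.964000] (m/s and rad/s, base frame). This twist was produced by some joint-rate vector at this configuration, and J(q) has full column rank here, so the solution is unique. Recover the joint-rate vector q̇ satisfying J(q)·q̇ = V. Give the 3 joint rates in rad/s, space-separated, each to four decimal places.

0.4470 0.5170 0.1910

o_n = [0.2744, 0.8108, 0.4873]
J₁: ẑ×o_n = [-0.8108, 0.2744, 0.0000], ω = ẑ
J2: z=[0.0000, 0.0000, 1.0000] o=[0.0288, 0.3287, 0.2100] → [-0.4821, 0.2456, 0.0000, 0.0000, 0.0000, 1.0000]
J3: z=[-0.8910, 0.4540, 0.0000] o=[0.2921, 0.8455, 0.2100] → [0.1259, 0.2471, 0.0390, -0.8910, 0.4540, 0.0000]
q̇ = J⁺·V = [0.4470, 0.5170, 0.1910]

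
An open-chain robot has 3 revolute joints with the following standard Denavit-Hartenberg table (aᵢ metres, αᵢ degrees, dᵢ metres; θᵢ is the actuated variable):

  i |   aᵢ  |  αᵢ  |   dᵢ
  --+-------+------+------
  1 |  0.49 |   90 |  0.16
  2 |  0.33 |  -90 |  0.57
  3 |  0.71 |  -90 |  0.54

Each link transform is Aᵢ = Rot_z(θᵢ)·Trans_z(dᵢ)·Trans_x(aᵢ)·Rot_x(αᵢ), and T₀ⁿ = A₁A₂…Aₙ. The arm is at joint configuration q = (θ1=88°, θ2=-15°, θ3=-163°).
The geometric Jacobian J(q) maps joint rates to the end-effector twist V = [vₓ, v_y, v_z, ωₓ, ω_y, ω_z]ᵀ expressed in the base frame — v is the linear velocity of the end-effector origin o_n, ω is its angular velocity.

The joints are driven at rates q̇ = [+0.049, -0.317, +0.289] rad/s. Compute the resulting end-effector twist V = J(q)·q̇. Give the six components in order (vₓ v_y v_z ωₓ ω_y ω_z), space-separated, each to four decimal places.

o_n = [0.7873, 0.2654, 0.7719]
J₁: ẑ×o_n = [-0.2654, 0.7873, 0.0000], ω = ẑ
J2: z=[0.9994, -0.0349, 0.0000] o=[0.0171, 0.4897, 0.1600] → [-0.0214, -0.6115, -0.1973, 0.9994, -0.0349, 0.0000]
J3: z=[0.0090, 0.2587, 0.9659] o=[0.5979, 0.7884, 0.0746] → [0.6856, 0.1767, -0.0537, 0.0090, 0.2587, 0.9659]
V = J·q̇ = [0.1919, 0.2835, 0.0470, -0.3142, 0.0858, 0.3282]

0.1919 0.2835 0.0470 -0.3142 0.0858 0.3282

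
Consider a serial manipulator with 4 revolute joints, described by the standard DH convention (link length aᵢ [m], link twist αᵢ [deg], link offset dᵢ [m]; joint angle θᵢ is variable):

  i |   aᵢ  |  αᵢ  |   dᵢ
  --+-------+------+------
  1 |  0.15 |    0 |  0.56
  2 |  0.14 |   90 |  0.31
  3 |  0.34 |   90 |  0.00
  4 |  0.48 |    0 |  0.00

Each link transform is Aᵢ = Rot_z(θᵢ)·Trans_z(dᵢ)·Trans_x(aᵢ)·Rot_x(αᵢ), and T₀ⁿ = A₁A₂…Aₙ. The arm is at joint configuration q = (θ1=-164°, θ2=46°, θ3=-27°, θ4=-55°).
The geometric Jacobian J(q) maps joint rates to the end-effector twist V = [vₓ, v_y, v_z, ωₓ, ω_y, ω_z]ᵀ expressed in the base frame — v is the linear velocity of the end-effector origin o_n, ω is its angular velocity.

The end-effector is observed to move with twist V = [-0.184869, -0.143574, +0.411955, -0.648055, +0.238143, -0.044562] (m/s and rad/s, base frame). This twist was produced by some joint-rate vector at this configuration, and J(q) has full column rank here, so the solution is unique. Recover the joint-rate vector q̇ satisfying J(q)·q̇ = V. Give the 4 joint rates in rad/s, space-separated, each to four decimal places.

0.0460 -0.2750 0.6840 -0.2070

o_n = [-0.1201, -0.8336, 0.5907]
J₁: ẑ×o_n = [0.8336, -0.1201, 0.0000], ω = ẑ
J2: z=[0.0000, 0.0000, 1.0000] o=[-0.1442, -0.0413, 0.5600] → [0.7923, 0.0241, -0.0000, 0.0000, 0.0000, 1.0000]
J3: z=[-0.8829, 0.4695, 0.0000] o=[-0.2099, -0.1650, 0.8700] → [-0.1311, -0.2466, 0.5483, -0.8829, 0.4695, 0.0000]
J4: z=[0.2131, 0.4008, -0.8910] o=[-0.3521, -0.4324, 0.7156] → [-0.4076, -0.1801, -0.1785, 0.2131, 0.4008, -0.8910]
q̇ = J⁺·V = [0.0460, -0.2750, 0.6840, -0.2070]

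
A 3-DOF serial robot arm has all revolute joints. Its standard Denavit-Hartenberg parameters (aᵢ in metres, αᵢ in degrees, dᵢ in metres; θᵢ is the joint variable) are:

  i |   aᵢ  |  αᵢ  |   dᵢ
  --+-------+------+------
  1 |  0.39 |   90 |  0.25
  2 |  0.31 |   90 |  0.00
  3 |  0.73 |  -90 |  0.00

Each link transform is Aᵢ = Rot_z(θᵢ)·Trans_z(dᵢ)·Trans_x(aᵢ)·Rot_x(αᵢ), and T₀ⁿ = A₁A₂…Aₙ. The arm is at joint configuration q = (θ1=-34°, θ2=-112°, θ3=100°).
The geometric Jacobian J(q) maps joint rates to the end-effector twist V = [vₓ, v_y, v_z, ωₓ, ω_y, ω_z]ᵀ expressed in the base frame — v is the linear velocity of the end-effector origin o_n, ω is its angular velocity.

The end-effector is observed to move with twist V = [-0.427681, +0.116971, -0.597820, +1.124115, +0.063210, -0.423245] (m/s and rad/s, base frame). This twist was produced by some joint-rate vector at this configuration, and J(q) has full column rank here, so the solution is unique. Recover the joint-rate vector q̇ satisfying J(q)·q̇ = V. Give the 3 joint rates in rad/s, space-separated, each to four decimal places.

-0.0610 -0.6810 -0.9670

o_n = [-0.1356, -0.7757, 0.0801]
J₁: ẑ×o_n = [0.7757, -0.1356, 0.0000], ω = ẑ
J2: z=[-0.5592, -0.8290, 0.0000] o=[0.3233, -0.2181, 0.2500] → [0.1408, -0.0950, -0.0686, -0.5592, -0.8290, 0.0000]
J3: z=[-0.7687, 0.5185, 0.3746] o=[0.2271, -0.1531, -0.0374] → [0.2942, -0.0455, 0.6666, -0.7687, 0.5185, 0.3746]
q̇ = J⁺·V = [-0.0610, -0.6810, -0.9670]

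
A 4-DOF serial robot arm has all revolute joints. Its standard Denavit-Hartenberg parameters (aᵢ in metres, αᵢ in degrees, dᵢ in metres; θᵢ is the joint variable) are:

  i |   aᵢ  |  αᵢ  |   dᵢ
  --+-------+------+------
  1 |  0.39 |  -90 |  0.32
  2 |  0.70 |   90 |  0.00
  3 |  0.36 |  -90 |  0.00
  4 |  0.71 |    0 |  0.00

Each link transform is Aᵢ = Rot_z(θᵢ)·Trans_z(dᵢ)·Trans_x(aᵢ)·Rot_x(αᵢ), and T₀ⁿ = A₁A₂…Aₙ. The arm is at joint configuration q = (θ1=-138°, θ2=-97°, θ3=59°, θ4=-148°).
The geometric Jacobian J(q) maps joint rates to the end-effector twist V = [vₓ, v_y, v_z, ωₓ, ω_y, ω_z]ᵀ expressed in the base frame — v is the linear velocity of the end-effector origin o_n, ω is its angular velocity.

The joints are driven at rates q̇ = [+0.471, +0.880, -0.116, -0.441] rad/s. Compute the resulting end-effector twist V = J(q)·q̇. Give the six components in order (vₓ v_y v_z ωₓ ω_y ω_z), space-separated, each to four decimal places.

-0.7242 -0.4462 0.3140 0.3855 -0.5314 0.8603

o_n = [-0.0991, 0.1901, 0.8452]
J₁: ẑ×o_n = [-0.1901, -0.0991, 0.0000], ω = ẑ
J2: z=[0.6691, -0.7431, 0.0000] o=[-0.2898, -0.2610, 0.3200] → [-0.3903, -0.3514, 0.4435, 0.6691, -0.7431, 0.0000]
J3: z=[0.7376, 0.6641, -0.1219] o=[-0.2264, -0.2039, 1.0148] → [-0.0646, 0.1096, 0.2060, 0.7376, 0.6641, -0.1219]
J4: z=[0.2670, -0.4526, -0.8508] o=[-0.0032, -0.4181, 1.1988] → [0.6775, 0.1760, 0.1190, 0.2670, -0.4526, -0.8508]
V = J·q̇ = [-0.7242, -0.4462, 0.3140, 0.3855, -0.5314, 0.8603]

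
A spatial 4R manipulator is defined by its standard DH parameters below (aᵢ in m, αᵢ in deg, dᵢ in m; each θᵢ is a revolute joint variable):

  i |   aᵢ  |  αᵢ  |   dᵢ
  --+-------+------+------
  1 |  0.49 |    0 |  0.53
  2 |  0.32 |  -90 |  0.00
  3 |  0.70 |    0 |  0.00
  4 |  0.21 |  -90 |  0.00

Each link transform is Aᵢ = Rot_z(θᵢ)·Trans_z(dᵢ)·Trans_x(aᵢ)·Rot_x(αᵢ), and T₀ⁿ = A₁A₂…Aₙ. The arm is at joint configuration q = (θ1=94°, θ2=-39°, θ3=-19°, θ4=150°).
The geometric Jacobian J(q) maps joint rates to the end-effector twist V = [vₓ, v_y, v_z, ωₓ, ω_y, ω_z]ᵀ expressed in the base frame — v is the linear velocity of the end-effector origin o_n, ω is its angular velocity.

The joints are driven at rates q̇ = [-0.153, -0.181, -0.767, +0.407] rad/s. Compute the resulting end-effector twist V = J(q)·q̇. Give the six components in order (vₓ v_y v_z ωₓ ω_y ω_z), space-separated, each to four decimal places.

0.2382 -0.2529 0.4581 0.2949 -0.2065 -0.3340

o_n = [0.4500, 1.1802, 0.5994]
J₁: ẑ×o_n = [-1.1802, 0.4500, 0.0000], ω = ẑ
J2: z=[0.0000, 0.0000, 1.0000] o=[-0.0342, 0.4888, 0.5300] → [-0.6914, 0.4842, 0.0000, 0.0000, 0.0000, 1.0000]
J3: z=[-0.8192, 0.5736, 0.0000] o=[0.1494, 0.7509, 0.5300] → [0.0398, 0.0569, -0.5241, -0.8192, 0.5736, 0.0000]
J4: z=[-0.8192, 0.5736, 0.0000] o=[0.5290, 1.2931, 0.7579] → [-0.0909, -0.1298, 0.1378, -0.8192, 0.5736, 0.0000]
V = J·q̇ = [0.2382, -0.2529, 0.4581, 0.2949, -0.2065, -0.3340]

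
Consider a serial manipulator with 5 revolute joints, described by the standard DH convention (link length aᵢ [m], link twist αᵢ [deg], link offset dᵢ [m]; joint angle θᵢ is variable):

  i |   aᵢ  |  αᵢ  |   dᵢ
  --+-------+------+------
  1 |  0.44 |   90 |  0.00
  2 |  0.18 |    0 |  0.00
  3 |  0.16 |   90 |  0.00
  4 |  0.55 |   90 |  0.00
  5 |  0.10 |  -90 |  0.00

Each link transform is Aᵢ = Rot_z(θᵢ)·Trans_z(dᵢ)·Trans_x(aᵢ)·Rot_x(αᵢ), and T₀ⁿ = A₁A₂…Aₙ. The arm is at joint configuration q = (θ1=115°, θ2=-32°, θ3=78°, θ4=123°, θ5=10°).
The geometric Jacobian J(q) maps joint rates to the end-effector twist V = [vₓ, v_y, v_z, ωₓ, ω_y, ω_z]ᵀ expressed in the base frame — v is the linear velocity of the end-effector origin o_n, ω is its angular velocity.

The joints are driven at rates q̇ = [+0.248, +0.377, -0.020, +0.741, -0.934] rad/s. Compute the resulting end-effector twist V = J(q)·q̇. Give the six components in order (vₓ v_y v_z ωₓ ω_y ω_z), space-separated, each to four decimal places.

-0.2768 -0.2698 -0.2183 -0.1328 -0.0742 -0.8302

o_n = [0.2939, 0.6567, -0.2464]
J₁: ẑ×o_n = [-0.6567, 0.2939, 0.0000], ω = ẑ
J2: z=[0.9063, 0.4226, 0.0000] o=[-0.1860, 0.3988, 0.0000] → [-0.1041, 0.2233, 0.0309, 0.9063, 0.4226, 0.0000]
J3: z=[0.9063, 0.4226, 0.0000] o=[-0.2505, 0.5371, -0.0954] → [-0.0638, 0.1369, -0.1217, 0.9063, 0.4226, 0.0000]
J4: z=[-0.3040, 0.6519, -0.6947] o=[-0.2974, 0.6379, 0.0197] → [-0.1604, -0.4917, -0.3912, -0.3040, 0.6519, -0.6947]
J5: z=[0.2474, 0.7582, 0.6033] o=[0.2086, 0.6442, -0.1958] → [-0.0459, 0.0640, -0.0616, 0.2474, 0.7582, 0.6033]
V = J·q̇ = [-0.2768, -0.2698, -0.2183, -0.1328, -0.0742, -0.8302]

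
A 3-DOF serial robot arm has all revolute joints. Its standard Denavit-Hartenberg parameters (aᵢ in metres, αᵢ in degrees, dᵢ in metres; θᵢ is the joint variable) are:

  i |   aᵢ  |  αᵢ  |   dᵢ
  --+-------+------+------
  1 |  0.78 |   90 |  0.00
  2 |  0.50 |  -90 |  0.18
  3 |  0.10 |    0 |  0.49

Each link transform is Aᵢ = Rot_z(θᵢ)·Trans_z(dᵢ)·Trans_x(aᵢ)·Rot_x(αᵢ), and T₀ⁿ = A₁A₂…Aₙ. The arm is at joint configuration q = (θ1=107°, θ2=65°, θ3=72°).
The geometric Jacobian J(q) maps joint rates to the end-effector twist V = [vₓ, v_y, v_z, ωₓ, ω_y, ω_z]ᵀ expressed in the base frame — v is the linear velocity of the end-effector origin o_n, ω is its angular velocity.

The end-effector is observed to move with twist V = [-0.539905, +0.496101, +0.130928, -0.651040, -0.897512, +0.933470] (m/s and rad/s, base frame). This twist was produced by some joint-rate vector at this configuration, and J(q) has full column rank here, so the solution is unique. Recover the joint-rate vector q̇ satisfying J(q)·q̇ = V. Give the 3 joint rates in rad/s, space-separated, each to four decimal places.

0.6220 -0.8850 0.7370

o_n = [-0.0826, 0.5606, 0.6882]
J₁: ẑ×o_n = [-0.5606, -0.0826, 0.0000], ω = ẑ
J2: z=[0.9563, 0.2924, 0.0000] o=[-0.2280, 0.7459, 0.0000] → [0.2012, -0.6582, -0.2197, 0.9563, 0.2924, 0.0000]
J3: z=[0.2650, -0.8667, 0.4226] o=[-0.1177, 1.0006, 0.4532] → [-0.0178, -0.0475, -0.0862, 0.2650, -0.8667, 0.4226]
q̇ = J⁺·V = [0.6220, -0.8850, 0.7370]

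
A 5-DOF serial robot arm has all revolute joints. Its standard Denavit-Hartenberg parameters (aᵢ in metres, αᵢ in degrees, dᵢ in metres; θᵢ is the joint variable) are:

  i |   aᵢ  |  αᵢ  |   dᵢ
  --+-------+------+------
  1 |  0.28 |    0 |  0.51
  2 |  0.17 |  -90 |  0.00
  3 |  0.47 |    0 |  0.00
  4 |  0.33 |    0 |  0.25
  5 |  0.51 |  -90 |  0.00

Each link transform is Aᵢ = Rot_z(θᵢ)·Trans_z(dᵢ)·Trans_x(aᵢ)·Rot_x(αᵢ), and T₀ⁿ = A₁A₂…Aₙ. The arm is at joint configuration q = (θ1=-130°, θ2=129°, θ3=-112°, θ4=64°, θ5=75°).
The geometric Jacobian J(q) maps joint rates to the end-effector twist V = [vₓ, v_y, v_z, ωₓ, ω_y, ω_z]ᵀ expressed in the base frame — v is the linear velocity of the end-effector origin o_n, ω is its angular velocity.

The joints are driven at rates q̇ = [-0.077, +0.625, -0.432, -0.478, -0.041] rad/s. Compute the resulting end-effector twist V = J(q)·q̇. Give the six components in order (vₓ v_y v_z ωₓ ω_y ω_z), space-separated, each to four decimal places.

o_n = [0.4934, 0.0238, 0.9595]
J₁: ẑ×o_n = [-0.0238, 0.4934, 0.0000], ω = ẑ
J2: z=[0.0000, 0.0000, 1.0000] o=[-0.1800, -0.2145, 0.5100] → [-0.2383, 0.6734, 0.0000, 0.0000, 0.0000, 1.0000]
J3: z=[0.0175, 0.9998, 0.0000] o=[-0.0100, -0.2175, 0.5100] → [0.4494, -0.0078, -0.4992, 0.0175, 0.9998, 0.0000]
J4: z=[0.0175, 0.9998, 0.0000] o=[-0.1860, -0.2144, 0.9458] → [0.0137, -0.0002, -0.6752, 0.0175, 0.9998, 0.0000]
J5: z=[0.0175, 0.9998, 0.0000] o=[0.0391, 0.0317, 1.1910] → [-0.2315, 0.0040, -0.4544, 0.0175, 0.9998, 0.0000]
V = J·q̇ = [-0.3383, 0.3862, 0.5570, -0.0166, -0.9509, 0.5480]

-0.3383 0.3862 0.5570 -0.0166 -0.9509 0.5480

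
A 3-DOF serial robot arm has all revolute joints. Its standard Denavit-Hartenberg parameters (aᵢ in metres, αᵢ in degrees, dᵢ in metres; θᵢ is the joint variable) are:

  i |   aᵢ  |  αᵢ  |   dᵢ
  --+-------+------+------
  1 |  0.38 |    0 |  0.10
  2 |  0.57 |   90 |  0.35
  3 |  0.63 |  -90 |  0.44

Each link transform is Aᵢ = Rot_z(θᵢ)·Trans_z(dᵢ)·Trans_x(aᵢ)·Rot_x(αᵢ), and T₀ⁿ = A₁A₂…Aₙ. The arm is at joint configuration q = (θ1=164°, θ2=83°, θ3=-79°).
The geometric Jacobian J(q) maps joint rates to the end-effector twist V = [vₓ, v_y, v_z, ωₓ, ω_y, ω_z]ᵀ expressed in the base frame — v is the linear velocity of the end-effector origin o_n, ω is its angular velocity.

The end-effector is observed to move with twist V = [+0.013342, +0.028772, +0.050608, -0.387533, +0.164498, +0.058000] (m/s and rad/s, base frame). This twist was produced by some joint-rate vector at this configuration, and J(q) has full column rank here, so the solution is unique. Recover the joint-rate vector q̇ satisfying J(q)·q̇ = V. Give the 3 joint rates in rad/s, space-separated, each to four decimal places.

-0.8420 0.9000 0.4210

o_n = [-1.0400, -0.3587, -0.1684]
J₁: ẑ×o_n = [0.3587, -1.0400, 0.0000], ω = ẑ
J2: z=[0.0000, 0.0000, 1.0000] o=[-0.3653, 0.1047, 0.1000] → [0.4634, -0.6747, 0.0000, 0.0000, 0.0000, 1.0000]
J3: z=[-0.9205, 0.3907, 0.0000] o=[-0.5880, -0.4199, 0.4500] → [-0.2416, -0.5693, 0.1202, -0.9205, 0.3907, 0.0000]
q̇ = J⁺·V = [-0.8420, 0.9000, 0.4210]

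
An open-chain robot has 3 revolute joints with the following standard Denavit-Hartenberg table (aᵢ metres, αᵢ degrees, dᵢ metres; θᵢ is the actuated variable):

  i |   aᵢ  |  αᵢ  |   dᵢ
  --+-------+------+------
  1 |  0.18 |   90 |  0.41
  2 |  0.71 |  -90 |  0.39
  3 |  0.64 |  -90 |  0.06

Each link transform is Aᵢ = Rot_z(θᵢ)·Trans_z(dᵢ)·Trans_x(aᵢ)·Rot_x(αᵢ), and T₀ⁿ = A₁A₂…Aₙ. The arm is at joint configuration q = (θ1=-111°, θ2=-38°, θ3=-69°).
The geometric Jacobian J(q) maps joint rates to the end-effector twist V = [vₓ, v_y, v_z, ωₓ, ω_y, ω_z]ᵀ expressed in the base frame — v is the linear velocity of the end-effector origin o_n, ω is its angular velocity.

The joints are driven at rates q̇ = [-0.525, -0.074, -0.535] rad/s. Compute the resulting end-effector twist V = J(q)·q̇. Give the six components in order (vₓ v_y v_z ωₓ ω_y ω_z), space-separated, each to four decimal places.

o_n = [-1.2649, -0.5397, -0.1210]
J₁: ẑ×o_n = [0.5397, -1.2649, 0.0000], ω = ẑ
J2: z=[-0.9336, 0.3584, 0.0000] o=[-0.0645, -0.1680, 0.4100] → [-0.1903, -0.4958, 0.7772, -0.9336, 0.3584, 0.0000]
J3: z=[-0.2206, -0.5748, 0.7880] o=[-0.6291, -0.5506, -0.0271] → [0.0454, -0.5218, -0.3679, -0.2206, -0.5748, 0.7880]
V = J·q̇ = [-0.2935, 0.9799, 0.1393, 0.1871, 0.2810, -0.9466]

-0.2935 0.9799 0.1393 0.1871 0.2810 -0.9466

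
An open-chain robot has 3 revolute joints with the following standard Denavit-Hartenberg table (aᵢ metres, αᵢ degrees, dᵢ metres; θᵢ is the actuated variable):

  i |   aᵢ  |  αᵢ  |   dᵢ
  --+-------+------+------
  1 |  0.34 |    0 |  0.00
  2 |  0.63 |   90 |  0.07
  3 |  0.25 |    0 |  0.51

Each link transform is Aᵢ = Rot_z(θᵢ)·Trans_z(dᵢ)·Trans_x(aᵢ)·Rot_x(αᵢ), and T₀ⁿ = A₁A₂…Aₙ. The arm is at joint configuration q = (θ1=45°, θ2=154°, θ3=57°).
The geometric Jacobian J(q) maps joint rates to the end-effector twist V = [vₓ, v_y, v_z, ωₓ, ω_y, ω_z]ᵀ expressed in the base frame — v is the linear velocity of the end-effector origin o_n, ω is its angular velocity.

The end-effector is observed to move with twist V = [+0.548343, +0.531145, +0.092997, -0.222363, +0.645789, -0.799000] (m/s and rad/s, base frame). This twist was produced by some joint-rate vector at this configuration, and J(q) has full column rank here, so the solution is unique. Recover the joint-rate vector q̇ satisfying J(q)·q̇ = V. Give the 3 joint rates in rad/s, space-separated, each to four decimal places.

o_n = [-0.6500, 0.4732, 0.2797]
J₁: ẑ×o_n = [-0.4732, -0.6500, 0.0000], ω = ẑ
J2: z=[0.0000, 0.0000, 1.0000] o=[0.2404, 0.2404, 0.0000] → [-0.2328, -0.8905, 0.0000, 0.0000, 0.0000, 1.0000]
J3: z=[-0.3256, 0.9455, 0.0000] o=[-0.3553, 0.0353, 0.0700] → [0.1982, 0.0683, 0.1362, -0.3256, 0.9455, 0.0000]
q̇ = J⁺·V = [-0.9440, 0.1450, 0.6830]

-0.9440 0.1450 0.6830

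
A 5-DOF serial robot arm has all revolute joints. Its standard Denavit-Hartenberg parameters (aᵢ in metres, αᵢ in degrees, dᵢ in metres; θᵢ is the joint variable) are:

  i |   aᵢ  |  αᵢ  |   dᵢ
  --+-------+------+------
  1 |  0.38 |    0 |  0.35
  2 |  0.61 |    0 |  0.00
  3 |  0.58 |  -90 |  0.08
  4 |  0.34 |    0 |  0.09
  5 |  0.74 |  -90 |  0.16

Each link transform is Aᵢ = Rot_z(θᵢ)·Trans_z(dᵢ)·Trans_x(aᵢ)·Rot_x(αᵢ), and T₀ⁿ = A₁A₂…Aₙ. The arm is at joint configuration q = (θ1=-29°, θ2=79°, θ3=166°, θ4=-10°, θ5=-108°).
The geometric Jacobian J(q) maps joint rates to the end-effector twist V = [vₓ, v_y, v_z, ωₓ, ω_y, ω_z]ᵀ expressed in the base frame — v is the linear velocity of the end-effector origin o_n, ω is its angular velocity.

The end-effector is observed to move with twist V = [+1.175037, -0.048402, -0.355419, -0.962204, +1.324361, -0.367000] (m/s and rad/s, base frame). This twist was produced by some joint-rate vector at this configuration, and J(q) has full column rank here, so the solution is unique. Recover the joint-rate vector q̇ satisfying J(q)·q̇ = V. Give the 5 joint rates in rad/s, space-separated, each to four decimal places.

o_n = [0.4123, -0.2527, 1.1424]
J₁: ẑ×o_n = [0.2527, 0.4123, -0.0000], ω = ẑ
J2: z=[0.0000, 0.0000, 1.0000] o=[0.3324, -0.1842, 0.3500] → [0.0685, 0.0800, -0.0000, 0.0000, 0.0000, 1.0000]
J3: z=[0.0000, 0.0000, 1.0000] o=[0.7245, 0.2831, 0.3500] → [0.5358, -0.3121, 0.0000, 0.0000, 0.0000, 1.0000]
J4: z=[0.5878, -0.8090, 0.0000] o=[0.2552, -0.0579, 0.4300] → [-0.5764, -0.4188, 0.0126, 0.5878, -0.8090, 0.0000]
J5: z=[0.5878, -0.8090, 0.0000] o=[0.0372, -0.3275, 0.4890] → [-0.5286, -0.3840, 0.3474, 0.5878, -0.8090, 0.0000]
q̇ = J⁺·V = [-0.8510, -0.5030, 0.9870, -0.6370, -1.0000]

-0.8510 -0.5030 0.9870 -0.6370 -1.0000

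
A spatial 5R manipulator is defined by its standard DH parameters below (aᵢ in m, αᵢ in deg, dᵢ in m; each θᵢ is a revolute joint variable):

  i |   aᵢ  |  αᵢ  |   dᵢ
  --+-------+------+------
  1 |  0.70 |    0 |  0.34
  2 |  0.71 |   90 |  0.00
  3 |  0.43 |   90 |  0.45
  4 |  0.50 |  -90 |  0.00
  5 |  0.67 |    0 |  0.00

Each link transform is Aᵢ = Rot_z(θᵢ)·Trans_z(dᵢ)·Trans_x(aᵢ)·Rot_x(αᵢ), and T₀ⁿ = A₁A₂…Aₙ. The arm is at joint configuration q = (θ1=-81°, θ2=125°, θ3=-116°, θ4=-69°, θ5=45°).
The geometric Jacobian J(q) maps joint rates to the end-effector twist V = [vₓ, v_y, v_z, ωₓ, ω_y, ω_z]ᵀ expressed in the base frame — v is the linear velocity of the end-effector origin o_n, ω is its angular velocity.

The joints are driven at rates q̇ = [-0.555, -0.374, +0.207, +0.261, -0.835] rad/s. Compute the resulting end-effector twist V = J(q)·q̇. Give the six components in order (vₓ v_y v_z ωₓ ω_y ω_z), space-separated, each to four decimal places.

0.0023 -0.3271 -0.1498 0.0130 0.1408 -0.1139

o_n = [0.3620, 0.1906, -0.5678]
J₁: ẑ×o_n = [-0.1906, 0.3620, 0.0000], ω = ẑ
J2: z=[0.0000, 0.0000, 1.0000] o=[0.1095, -0.6914, 0.3400] → [-0.8820, 0.2525, 0.0000, 0.0000, 0.0000, 1.0000]
J3: z=[0.6947, -0.7193, 0.0000] o=[0.6202, -0.1982, 0.3400] → [0.6530, 0.6306, 0.0843, 0.6947, -0.7193, 0.0000]
J4: z=[-0.6465, -0.6244, 0.4384] o=[0.7972, -0.6528, -0.0465] → [-0.0443, -0.5279, -0.8171, -0.6465, -0.6244, 0.4384]
J5: z=[-0.0454, -0.5421, -0.8391] o=[0.4165, -0.3716, -0.2075] → [0.6671, 0.0293, -0.0551, -0.0454, -0.5421, -0.8391]
V = J·q̇ = [0.0023, -0.3271, -0.1498, 0.0130, 0.1408, -0.1139]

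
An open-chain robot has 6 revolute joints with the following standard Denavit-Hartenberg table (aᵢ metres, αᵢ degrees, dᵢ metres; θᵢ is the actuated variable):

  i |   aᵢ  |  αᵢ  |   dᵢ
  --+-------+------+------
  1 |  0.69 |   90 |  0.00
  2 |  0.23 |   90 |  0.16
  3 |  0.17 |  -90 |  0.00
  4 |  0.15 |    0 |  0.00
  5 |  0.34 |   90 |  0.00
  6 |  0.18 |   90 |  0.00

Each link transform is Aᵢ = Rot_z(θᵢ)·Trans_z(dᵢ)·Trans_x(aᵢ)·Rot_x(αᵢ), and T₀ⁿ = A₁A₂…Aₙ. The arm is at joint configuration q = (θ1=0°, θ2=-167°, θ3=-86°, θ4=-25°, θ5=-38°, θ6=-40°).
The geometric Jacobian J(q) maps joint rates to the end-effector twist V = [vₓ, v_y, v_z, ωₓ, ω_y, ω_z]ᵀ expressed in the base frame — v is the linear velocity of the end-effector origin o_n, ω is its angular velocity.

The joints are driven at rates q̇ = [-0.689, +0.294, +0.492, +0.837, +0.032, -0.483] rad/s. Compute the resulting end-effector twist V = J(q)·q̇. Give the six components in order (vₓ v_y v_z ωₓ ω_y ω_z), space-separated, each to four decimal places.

-0.0124 0.1420 -0.4686 -0.9353 0.0747 -0.6250

o_n = [0.4328, 0.3697, 0.4427]
J₁: ẑ×o_n = [-0.3697, 0.4328, 0.0000], ω = ẑ
J2: z=[0.0000, -1.0000, 0.0000] o=[0.6900, 0.0000, 0.0000] → [-0.4427, -0.0000, -0.2572, 0.0000, -1.0000, 0.0000]
J3: z=[-0.2250, -0.0000, 0.9744] o=[0.4659, -0.1600, -0.0517] → [-0.5161, 0.0789, -0.1192, -0.2250, -0.0000, 0.9744]
J4: z=[-0.9720, -0.0698, -0.2244] o=[0.4543, 0.0096, -0.0544] → [0.0461, 0.4880, -0.3515, -0.9720, -0.0698, -0.2244]
J5: z=[-0.9720, -0.0698, -0.2244] o=[0.4308, 0.1452, 0.0052] → [0.0199, 0.4248, -0.2181, -0.9720, -0.0698, -0.2244]
J6: z=[-0.0416, -0.8888, 0.4563] o=[0.3522, 0.2992, 0.2980] → [-0.1608, 0.0428, 0.0687, -0.0416, -0.8888, 0.4563]
V = J·q̇ = [-0.0124, 0.1420, -0.4686, -0.9353, 0.0747, -0.6250]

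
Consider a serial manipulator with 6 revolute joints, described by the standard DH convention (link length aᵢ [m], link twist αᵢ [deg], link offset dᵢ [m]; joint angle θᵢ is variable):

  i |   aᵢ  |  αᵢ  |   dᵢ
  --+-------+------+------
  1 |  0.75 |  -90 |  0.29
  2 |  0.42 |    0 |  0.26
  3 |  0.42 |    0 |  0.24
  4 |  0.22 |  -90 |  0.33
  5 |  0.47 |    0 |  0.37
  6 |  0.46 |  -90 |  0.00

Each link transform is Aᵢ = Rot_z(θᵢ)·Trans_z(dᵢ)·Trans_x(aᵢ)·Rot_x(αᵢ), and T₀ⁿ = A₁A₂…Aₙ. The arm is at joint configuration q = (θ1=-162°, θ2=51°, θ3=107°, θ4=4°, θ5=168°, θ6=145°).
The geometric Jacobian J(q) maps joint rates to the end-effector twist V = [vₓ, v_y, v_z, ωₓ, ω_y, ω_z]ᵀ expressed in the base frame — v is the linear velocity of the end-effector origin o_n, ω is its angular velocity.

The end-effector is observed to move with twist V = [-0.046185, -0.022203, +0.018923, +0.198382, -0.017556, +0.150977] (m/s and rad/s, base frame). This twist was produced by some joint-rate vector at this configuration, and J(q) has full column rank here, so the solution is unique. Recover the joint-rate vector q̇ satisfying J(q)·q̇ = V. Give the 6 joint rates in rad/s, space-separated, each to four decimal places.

o_n = [-0.0884, -1.1524, 0.1353]
J₁: ẑ×o_n = [1.1524, -0.0884, 0.0000], ω = ẑ
J2: z=[0.3090, -0.9511, 0.0000] o=[-0.7133, -0.2318, 0.2900] → [0.1471, 0.0478, 0.3098, 0.3090, -0.9511, 0.0000]
J3: z=[0.3090, -0.9511, 0.0000] o=[-0.8843, -0.5607, -0.0364] → [-0.1633, -0.0531, 0.5741, 0.3090, -0.9511, 0.0000]
J4: z=[0.3090, -0.9511, 0.0000] o=[-0.4398, -0.6686, -0.1937] → [-0.3129, -0.1017, 0.1847, 0.3090, -0.9511, 0.0000]
J5: z=[0.2939, 0.0955, 0.9511] o=[-0.1388, -0.9178, -0.2617] → [0.2610, -0.0687, -0.0738, 0.2939, 0.0955, 0.9511]
J6: z=[0.2939, 0.0955, 0.9511] o=[-0.4761, -0.9247, 0.2322] → [0.2074, 0.3972, -0.1040, 0.2939, 0.0955, 0.9511]
q̇ = J⁺·V = [-0.4130, 0.6590, -0.1050, -0.4760, 0.8150, -0.2220]

-0.4130 0.6590 -0.1050 -0.4760 0.8150 -0.2220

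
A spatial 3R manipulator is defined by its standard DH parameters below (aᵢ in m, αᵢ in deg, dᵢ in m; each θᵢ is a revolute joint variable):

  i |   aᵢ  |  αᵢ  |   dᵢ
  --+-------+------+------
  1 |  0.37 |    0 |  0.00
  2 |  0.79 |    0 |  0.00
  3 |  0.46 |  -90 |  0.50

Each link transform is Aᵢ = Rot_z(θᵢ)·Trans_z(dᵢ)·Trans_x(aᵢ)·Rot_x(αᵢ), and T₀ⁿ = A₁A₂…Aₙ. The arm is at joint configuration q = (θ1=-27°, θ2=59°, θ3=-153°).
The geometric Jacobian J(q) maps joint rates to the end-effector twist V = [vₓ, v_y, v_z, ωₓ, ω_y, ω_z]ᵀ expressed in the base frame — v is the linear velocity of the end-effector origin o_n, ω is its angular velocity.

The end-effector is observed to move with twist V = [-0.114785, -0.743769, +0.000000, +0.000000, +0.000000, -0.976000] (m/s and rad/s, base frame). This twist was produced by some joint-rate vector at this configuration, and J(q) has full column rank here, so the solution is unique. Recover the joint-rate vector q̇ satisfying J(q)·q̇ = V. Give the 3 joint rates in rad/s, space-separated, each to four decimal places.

o_n = [0.7627, -0.1436, 0.5000]
J₁: ẑ×o_n = [0.1436, 0.7627, -0.0000], ω = ẑ
J2: z=[0.0000, 0.0000, 1.0000] o=[0.3297, -0.1680, 0.0000] → [-0.0243, 0.4330, 0.0000, 0.0000, 0.0000, 1.0000]
J3: z=[0.0000, 0.0000, 1.0000] o=[0.9996, 0.2507, 0.0000] → [0.3943, -0.2369, 0.0000, 0.0000, 0.0000, 1.0000]
q̇ = J⁺·V = [-0.9070, -0.1020, 0.0330]

-0.9070 -0.1020 0.0330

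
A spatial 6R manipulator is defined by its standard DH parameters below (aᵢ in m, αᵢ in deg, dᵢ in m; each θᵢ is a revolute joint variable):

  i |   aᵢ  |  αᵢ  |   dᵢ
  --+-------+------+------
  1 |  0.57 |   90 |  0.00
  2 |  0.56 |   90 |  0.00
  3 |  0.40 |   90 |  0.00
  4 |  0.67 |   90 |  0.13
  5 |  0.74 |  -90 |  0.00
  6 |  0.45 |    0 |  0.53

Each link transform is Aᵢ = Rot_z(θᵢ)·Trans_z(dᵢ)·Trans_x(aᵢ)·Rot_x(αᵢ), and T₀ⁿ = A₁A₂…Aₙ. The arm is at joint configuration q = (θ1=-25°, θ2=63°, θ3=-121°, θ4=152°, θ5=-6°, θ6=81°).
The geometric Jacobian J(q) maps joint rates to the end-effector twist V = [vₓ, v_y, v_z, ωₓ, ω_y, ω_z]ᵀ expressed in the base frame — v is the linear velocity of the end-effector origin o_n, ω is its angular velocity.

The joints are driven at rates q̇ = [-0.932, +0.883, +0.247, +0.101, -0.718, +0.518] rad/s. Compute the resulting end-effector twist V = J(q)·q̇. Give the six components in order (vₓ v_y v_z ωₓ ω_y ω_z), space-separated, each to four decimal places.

-1.8472 -0.1483 0.8206 -1.0744 -1.1874 -1.0618

o_n = [0.5097, -1.6608, 0.4463]
J₁: ẑ×o_n = [1.6608, 0.5097, -0.0000], ω = ẑ
J2: z=[-0.4226, -0.9063, 0.0000] o=[0.5166, -0.2409, 0.0000] → [-0.4045, 0.1886, 0.5938, -0.4226, -0.9063, 0.0000]
J3: z=[0.8075, -0.3766, -0.4540] o=[0.7470, -0.3483, 0.4990] → [-0.5760, 0.1503, -1.1492, 0.8075, -0.3766, -0.4540]
J4: z=[-0.5704, -0.3023, -0.7637] o=[0.8071, 0.0019, 0.3154] → [-1.3094, 0.3018, 0.8584, -0.5704, -0.3023, -0.7637]
J5: z=[0.7836, 0.0786, -0.6163] o=[0.8981, -0.6738, 0.3448] → [-0.6003, 0.1598, -0.7428, 0.7836, 0.0786, -0.6163]
J6: z=[-0.5415, -0.4000, -0.7395] o=[1.1235, -1.3496, 0.5452] → [-0.1906, 0.4003, -0.0770, -0.5415, -0.4000, -0.7395]
V = J·q̇ = [-1.8472, -0.1483, 0.8206, -1.0744, -1.1874, -1.0618]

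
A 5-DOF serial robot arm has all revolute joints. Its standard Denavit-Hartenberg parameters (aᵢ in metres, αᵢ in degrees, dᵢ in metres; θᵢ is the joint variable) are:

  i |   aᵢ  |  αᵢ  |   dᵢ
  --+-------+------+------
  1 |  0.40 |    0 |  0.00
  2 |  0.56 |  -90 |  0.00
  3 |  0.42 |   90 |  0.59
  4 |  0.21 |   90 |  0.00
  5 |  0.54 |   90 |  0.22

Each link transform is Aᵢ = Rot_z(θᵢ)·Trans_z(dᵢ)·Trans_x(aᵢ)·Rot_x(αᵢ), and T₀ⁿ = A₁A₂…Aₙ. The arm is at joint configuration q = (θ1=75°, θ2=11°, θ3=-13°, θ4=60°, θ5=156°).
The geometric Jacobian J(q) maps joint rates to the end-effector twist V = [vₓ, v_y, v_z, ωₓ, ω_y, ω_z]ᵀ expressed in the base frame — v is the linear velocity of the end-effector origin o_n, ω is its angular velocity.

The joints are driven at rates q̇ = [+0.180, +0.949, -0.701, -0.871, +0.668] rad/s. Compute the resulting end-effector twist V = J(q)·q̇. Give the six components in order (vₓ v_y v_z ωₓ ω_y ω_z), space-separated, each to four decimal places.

-1.0449 -0.7029 -0.1216 1.0855 0.6856 0.4105

o_n = [-0.0631, 1.3678, 0.3195]
J₁: ẑ×o_n = [-1.3678, -0.0631, 0.0000], ω = ẑ
J2: z=[0.0000, 0.0000, 1.0000] o=[0.1035, 0.3864, 0.0000] → [-0.9815, -0.1666, 0.0000, 0.0000, 0.0000, 1.0000]
J3: z=[-0.9976, 0.0698, 0.0000] o=[0.1426, 0.9450, 0.0000] → [0.0223, 0.3187, -0.4074, -0.9976, 0.0698, 0.0000]
J4: z=[-0.0157, -0.2244, 0.9744] o=[-0.4174, 1.3944, 0.0945] → [-0.0246, 0.3488, 0.0799, -0.0157, -0.2244, 0.9744]
J5: z=[0.5576, 0.8069, 0.1948] o=[-0.5917, 1.5091, 0.1181] → [0.1900, -0.0093, -0.5054, 0.5576, 0.8069, 0.1948]
V = J·q̇ = [-1.0449, -0.7029, -0.1216, 1.0855, 0.6856, 0.4105]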